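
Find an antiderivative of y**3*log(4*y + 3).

Use integration by parts with u = log(4*y + 3), dv = y**3 dy.
Then du = 4/(4*y + 3) dy and v = y**4/4.

y**4*log(4*y + 3)/4 - y**4/16 + y**3/16 - 9*y**2/128 + 27*y/256 - 81*log(4*y + 3)/1024 + C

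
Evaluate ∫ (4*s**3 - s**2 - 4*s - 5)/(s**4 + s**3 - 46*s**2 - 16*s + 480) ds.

50*log(s - 5)/11 - 219*log(s - 4)/80 - 29*log(s + 4)/16 + 881*log(s + 6)/220 + C

Factor the denominator: (s - 5)*(s - 4)*(s + 4)*(s + 6).
Partial-fraction decomposition: 881/(220*(s + 6)) - 29/(16*(s + 4)) - 219/(80*(s - 4)) + 50/(11*(s - 5)).
Integrate each term: A/(s−a) contributes A·log|s−a|.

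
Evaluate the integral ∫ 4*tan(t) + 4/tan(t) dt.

4*log(tan(t)) + C

Let u = tan(t), so du = (tan(t)**2 + 1) dt.
Rewriting, the integral becomes 4·∫ 1/u du = 4·log(u).
Substituting back, u = tan(t).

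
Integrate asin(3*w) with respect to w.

w*asin(3*w) + sqrt(-9*w**2 + 1)/3 + C

Use integration by parts with u = arcsin(3*w), dv = dw.
Then du = 3/sqrt(-9*w**2 + 1) dw.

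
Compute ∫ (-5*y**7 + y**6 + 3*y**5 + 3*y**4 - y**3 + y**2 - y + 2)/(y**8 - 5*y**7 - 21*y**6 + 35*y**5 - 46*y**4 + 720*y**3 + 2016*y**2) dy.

-log(y)/1176 - 119477*log(y - 7)/25578 + 4113*log(y - 4)/3200 + 14*log(y + 2)/117 - 3809*log(y + 4)/3200 - 30691*log(y**2 + 9)/113100 - 163981*atan(y/3)/508950 - 1/(1008*y) + C

Factor the denominator: y**2*(y - 7)*(y - 4)*(y + 2)*(y + 4)*(y**2 + 9).
Partial-fraction decomposition: -(92073*y + 163981)/(169650*(y**2 + 9)) - 3809/(3200*(y + 4)) + 14/(117*(y + 2)) + 4113/(3200*(y - 4)) - 119477/(25578*(y - 7)) - 1/(1176*y) + 1/(1008*y**2).
Integrate each term; A/(y−a) gives A·log|y−a|; the (By+D)/(y²+p²) term gives a log and an atan.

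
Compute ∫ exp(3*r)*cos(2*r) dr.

2*exp(3*r)*sin(2*r)/13 + 3*exp(3*r)*cos(2*r)/13 + C

Let I denote the integral. Integrate by parts with u = cos(2*r), dv = exp(3*r) dr, so v = exp(3*r)/3: I = exp(3*r)*cos(2*r)/3 + (2/3)·∫ exp(3*r)*sin(2*r) dr.
Apply parts again with u = sin(2*r), dv = exp(3*r) dr: ∫ exp(3*r)*sin(2*r) dr = exp(3*r)*sin(2*r)/3 − (2/3)·I. Substituting back brings back I: I = 2*exp(3*r)*sin(2*r)/9 + exp(3*r)*cos(2*r)/3 − (4/9)·I.
Solving for I: (1 + 4/9)·I equals the remaining terms, so I = (9/13)·(2*exp(3*r)*sin(2*r)/9 + exp(3*r)*cos(2*r)/3).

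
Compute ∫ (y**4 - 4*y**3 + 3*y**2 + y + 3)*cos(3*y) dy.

Use integration by parts with u = y**4 - 4*y**3 + 3*y**2 + y + 3, dv = cos(3*y) dy, so v = sin(3*y)/3.
Apply parts 4 times (tabular method): alternate signs, differentiate u down to 0, integrate dv up.

y**4*sin(3*y)/3 - 4*y**3*sin(3*y)/3 + 4*y**3*cos(3*y)/9 + 5*y**2*sin(3*y)/9 - 4*y**2*cos(3*y)/3 + 11*y*sin(3*y)/9 + 10*y*cos(3*y)/27 + 71*sin(3*y)/81 + 11*cos(3*y)/27 + C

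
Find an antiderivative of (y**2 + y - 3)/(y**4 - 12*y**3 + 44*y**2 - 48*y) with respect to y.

Factor the denominator: y*(y - 6)*(y - 4)*(y - 2).
Partial-fraction decomposition: 3/(16*(y - 2)) - 17/(16*(y - 4)) + 13/(16*(y - 6)) + 1/(16*y).
Integrate each term: A/(y−a) contributes A·log|y−a|.

log(y)/16 + 13*log(y - 6)/16 - 17*log(y - 4)/16 + 3*log(y - 2)/16 + C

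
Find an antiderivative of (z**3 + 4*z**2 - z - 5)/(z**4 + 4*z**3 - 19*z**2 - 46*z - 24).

Factor the denominator: (z - 4)*(z + 1)**2*(z + 6).
Partial-fraction decomposition: 71/(250*(z + 6)) + 6/(25*(z + 1)) + 1/(25*(z + 1)**2) + 119/(250*(z - 4)).
Integrate each term; A/(z−a) gives A·log|z−a|; A/(z−a)² gives −A/(z−a).

119*log(z - 4)/250 + 6*log(z + 1)/25 + 71*log(z + 6)/250 - 1/(25*z + 25) + C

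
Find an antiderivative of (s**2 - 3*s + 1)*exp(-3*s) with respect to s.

(-9*s**2 + 21*s - 2)*exp(-3*s)/27 + C

Use integration by parts with u = s**2 - 3*s + 1, dv = exp(-3*s) ds, so v = -exp(-3*s)/3.
Apply parts 2 times (tabular method): alternate signs, differentiate u down to 0, integrate dv up.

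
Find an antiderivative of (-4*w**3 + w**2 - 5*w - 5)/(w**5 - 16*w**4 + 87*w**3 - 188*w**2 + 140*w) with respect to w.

-log(w)/28 - 1363*log(w - 7)/350 + 101*log(w - 5)/18 - 1513*log(w - 2)/900 + 43/(30*w - 60) + C

Factor the denominator: w*(w - 7)*(w - 5)*(w - 2)**2.
Partial-fraction decomposition: -1513/(900*(w - 2)) - 43/(30*(w - 2)**2) + 101/(18*(w - 5)) - 1363/(350*(w - 7)) - 1/(28*w).
Integrate each term; A/(w−a) gives A·log|w−a|; A/(w−a)² gives −A/(w−a).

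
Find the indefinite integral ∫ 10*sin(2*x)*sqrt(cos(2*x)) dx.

-10*cos(2*x)**(3/2)/3 + C

Let u = cos(2*x), so du = (-2*sin(2*x)) dx.
Rewriting, the integral becomes -5·∫ √u du = -5·(2/3)u^(3/2).
Substituting back, u = cos(2*x).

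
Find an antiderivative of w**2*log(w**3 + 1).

w**3*log(w**3 + 1)/3 - w**3/3 + log(w**3 + 1)/3 + C

Let u = w**3 + 1, so du = (3*w**2) dw.
The integral becomes (1/3)·∫ log(u) du; integrate by parts with u′=log(u), dv′=du.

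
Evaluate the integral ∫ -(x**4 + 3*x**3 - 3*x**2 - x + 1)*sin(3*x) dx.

x**4*cos(3*x)/3 - 4*x**3*sin(3*x)/9 + x**3*cos(3*x) - x**2*sin(3*x) - 13*x**2*cos(3*x)/9 + 26*x*sin(3*x)/27 - x*cos(3*x) + sin(3*x)/3 + 53*cos(3*x)/81 + C

Use integration by parts with u = x**4 + 3*x**3 - 3*x**2 - x + 1, dv = -sin(3*x) dx, so v = cos(3*x)/3.
Apply parts 4 times (tabular method): alternate signs, differentiate u down to 0, integrate dv up.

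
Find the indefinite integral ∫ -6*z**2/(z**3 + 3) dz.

-2*log(z**3 + 3) + C

Let u = z**3 + 3, so du = (3*z**2) dz.
Rewriting, the integral becomes -2·∫ 1/u du = -2·log(u).
Substituting back, u = z**3 + 3.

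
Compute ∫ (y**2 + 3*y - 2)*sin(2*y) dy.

-y**2*cos(2*y)/2 + y*sin(2*y)/2 - 3*y*cos(2*y)/2 + 3*sin(2*y)/4 + 5*cos(2*y)/4 + C

Use integration by parts with u = y**2 + 3*y - 2, dv = sin(2*y) dy, so v = -cos(2*y)/2.
Apply parts 2 times (tabular method): alternate signs, differentiate u down to 0, integrate dv up.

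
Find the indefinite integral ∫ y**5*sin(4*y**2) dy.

Let u = y², du = 2y dy; rewrite as (1/2)∫ u^2·sin(4u) du.
Now integrate by parts 2 times.

-y**4*cos(4*y**2)/8 + y**2*sin(4*y**2)/16 + cos(4*y**2)/64 + C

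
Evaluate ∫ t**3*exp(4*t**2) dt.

(4*t**2 - 1)*exp(4*t**2)/32 + C

Let u = t², du = 2t dt; rewrite as (1/2)∫ u^1·exp(4u) du.
Now integrate by parts 1 time.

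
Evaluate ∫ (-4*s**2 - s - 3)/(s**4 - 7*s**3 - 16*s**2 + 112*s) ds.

-3*log(s)/112 - 206*log(s - 7)/231 + 71*log(s - 4)/96 + 63*log(s + 4)/352 + C

Factor the denominator: s*(s - 7)*(s - 4)*(s + 4).
Partial-fraction decomposition: 63/(352*(s + 4)) + 71/(96*(s - 4)) - 206/(231*(s - 7)) - 3/(112*s).
Integrate each term: A/(s−a) contributes A·log|s−a|.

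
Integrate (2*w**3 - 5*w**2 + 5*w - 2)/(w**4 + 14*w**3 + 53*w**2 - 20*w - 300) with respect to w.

Factor the denominator: (w - 2)*(w + 5)**2*(w + 6).
Partial-fraction decomposition: 161/(2*(w + 6)) - 3847/(49*(w + 5)) + 402/(7*(w + 5)**2) + 1/(98*(w - 2)).
Integrate each term; A/(w−a) gives A·log|w−a|; A/(w−a)² gives −A/(w−a).

log(w - 2)/98 - 3847*log(w + 5)/49 + 161*log(w + 6)/2 - 402/(7*w + 35) + C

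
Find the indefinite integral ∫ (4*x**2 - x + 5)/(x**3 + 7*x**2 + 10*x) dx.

Factor the denominator: x*(x + 2)*(x + 5).
Partial-fraction decomposition: 22/(3*(x + 5)) - 23/(6*(x + 2)) + 1/(2*x).
Integrate each term: A/(x−a) contributes A·log|x−a|.

log(x)/2 - 23*log(x + 2)/6 + 22*log(x + 5)/3 + C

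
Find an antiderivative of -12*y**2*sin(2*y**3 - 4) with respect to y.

Let u = 2*y**3 - 4, so du = (6*y**2) dy.
Rewriting, the integral becomes -2·∫ sin(u) du = -2·-cos(u).
Substituting back, u = 2*y**3 - 4.

2*cos(2*y**3 - 4) + C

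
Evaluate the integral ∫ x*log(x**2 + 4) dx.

x**2*log(x**2 + 4)/2 - x**2/2 + 2*log(x**2 + 4) + C

Let u = x**2 + 4, so du = (2*x) dx.
The integral becomes (1/2)·∫ log(u) du; integrate by parts with u′=log(u), dv′=du.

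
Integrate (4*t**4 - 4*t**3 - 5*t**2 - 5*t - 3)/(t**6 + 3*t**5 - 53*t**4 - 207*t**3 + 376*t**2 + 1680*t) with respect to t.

-log(t)/560 + 7949*log(t - 7)/40656 - 51*log(t - 3)/1568 + 557251*log(t + 4)/94864 - 2897*log(t + 5)/480 + 1217/(308*t + 1232) + C

Factor the denominator: t*(t - 7)*(t - 3)*(t + 4)**2*(t + 5).
Partial-fraction decomposition: -2897/(480*(t + 5)) + 557251/(94864*(t + 4)) - 1217/(308*(t + 4)**2) - 51/(1568*(t - 3)) + 7949/(40656*(t - 7)) - 1/(560*t).
Integrate each term; A/(t−a) gives A·log|t−a|; A/(t−a)² gives −A/(t−a).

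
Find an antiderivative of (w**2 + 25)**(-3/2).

Substitute w = 5·tan(θ), so dw = 5·sec(θ)^2 dθ and the radical becomes sqrt(w**2 + 25) = 5·sec(θ) by the Pythagorean identity.
Integrate the resulting trig expression in θ, then back-substitute tan(θ) = w/5, sec(θ) = sqrt(w**2 + 25)/5 (absorbing any constant into C).

w/(25*sqrt(w**2 + 25)) + C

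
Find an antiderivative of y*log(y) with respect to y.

y**2*log(y)/2 - y**2/4 + C

Use integration by parts with u = log(y), dv = y dy.
Then du = 1/y dy and v = y**2/2.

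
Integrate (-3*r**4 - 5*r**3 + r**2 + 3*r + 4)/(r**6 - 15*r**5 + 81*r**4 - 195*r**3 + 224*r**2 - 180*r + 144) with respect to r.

Factor the denominator: (r - 6)*(r - 4)*(r - 3)*(r - 2)*(r**2 + 1).
Partial-fraction decomposition: 4*(13*r - 33)/(3145*(r**2 + 1)) + 37/(20*(r - 2)) - 178/(15*(r - 3)) + 264/(17*(r - 4)) - 2455/(444*(r - 6)).
Integrate each term; A/(r−a) gives A·log|r−a|; the (Br+D)/(r²+p²) term gives a log and an atan.

-2455*log(r - 6)/444 + 264*log(r - 4)/17 - 178*log(r - 3)/15 + 37*log(r - 2)/20 + 26*log(r**2 + 1)/3145 - 132*atan(r)/3145 + C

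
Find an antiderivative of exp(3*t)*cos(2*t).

2*exp(3*t)*sin(2*t)/13 + 3*exp(3*t)*cos(2*t)/13 + C

Let I denote the integral. Integrate by parts with u = cos(2*t), dv = exp(3*t) dt, so v = exp(3*t)/3: I = exp(3*t)*cos(2*t)/3 + (2/3)·∫ exp(3*t)*sin(2*t) dt.
Apply parts again with u = sin(2*t), dv = exp(3*t) dt: ∫ exp(3*t)*sin(2*t) dt = exp(3*t)*sin(2*t)/3 − (2/3)·I. Substituting back brings back I: I = 2*exp(3*t)*sin(2*t)/9 + exp(3*t)*cos(2*t)/3 − (4/9)·I.
Solving for I: (1 + 4/9)·I equals the remaining terms, so I = (9/13)·(2*exp(3*t)*sin(2*t)/9 + exp(3*t)*cos(2*t)/3).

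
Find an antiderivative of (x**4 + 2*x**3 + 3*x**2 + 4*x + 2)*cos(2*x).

Use integration by parts with u = x**4 + 2*x**3 + 3*x**2 + 4*x + 2, dv = cos(2*x) dx, so v = sin(2*x)/2.
Apply parts 4 times (tabular method): alternate signs, differentiate u down to 0, integrate dv up.

x**4*sin(2*x)/2 + x**3*sin(2*x) + x**3*cos(2*x) + 3*x**2*cos(2*x)/2 + x*sin(2*x)/2 + sin(2*x) + cos(2*x)/4 + C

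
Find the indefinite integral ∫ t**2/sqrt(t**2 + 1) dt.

Substitute t = tan(θ), so dt = sec(θ)^2 dθ and the radical becomes sqrt(t**2 + 1) = sec(θ) by the Pythagorean identity.
Integrate the resulting trig expression in θ, then back-substitute tan(θ) = t, sec(θ) = sqrt(t**2 + 1) (absorbing any constant into C).

t*sqrt(t**2 + 1)/2 - log(t + sqrt(t**2 + 1))/2 + C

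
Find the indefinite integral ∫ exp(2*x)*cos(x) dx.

Let I denote the integral. Integrate by parts with u = cos(x), dv = exp(2*x) dx, so v = exp(2*x)/2: I = exp(2*x)*cos(x)/2 + (1/2)·∫ exp(2*x)*sin(x) dx.
Apply parts again with u = sin(x), dv = exp(2*x) dx: ∫ exp(2*x)*sin(x) dx = exp(2*x)*sin(x)/2 − (1/2)·I. Substituting back brings back I: I = exp(2*x)*sin(x)/4 + exp(2*x)*cos(x)/2 − (1/4)·I.
Solving for I: (1 + 1/4)·I equals the remaining terms, so I = (4/5)·(exp(2*x)*sin(x)/4 + exp(2*x)*cos(x)/2).

exp(2*x)*sin(x)/5 + 2*exp(2*x)*cos(x)/5 + C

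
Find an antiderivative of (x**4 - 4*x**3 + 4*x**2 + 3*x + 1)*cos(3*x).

Use integration by parts with u = x**4 - 4*x**3 + 4*x**2 + 3*x + 1, dv = cos(3*x) dx, so v = sin(3*x)/3.
Apply parts 4 times (tabular method): alternate signs, differentiate u down to 0, integrate dv up.

x**4*sin(3*x)/3 - 4*x**3*sin(3*x)/3 + 4*x**3*cos(3*x)/9 + 8*x**2*sin(3*x)/9 - 4*x**2*cos(3*x)/3 + 17*x*sin(3*x)/9 + 16*x*cos(3*x)/27 + 11*sin(3*x)/81 + 17*cos(3*x)/27 + C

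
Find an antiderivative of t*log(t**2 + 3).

Let u = t**2 + 3, so du = (2*t) dt.
The integral becomes (1/2)·∫ log(u) du; integrate by parts with u′=log(u), dv′=du.

t**2*log(t**2 + 3)/2 - t**2/2 + 3*log(t**2 + 3)/2 + C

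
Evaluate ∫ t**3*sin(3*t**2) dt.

Let u = t², du = 2t dt; rewrite as (1/2)∫ u^1·sin(3u) du.
Now integrate by parts 1 time.

-t**2*cos(3*t**2)/6 + sin(3*t**2)/18 + C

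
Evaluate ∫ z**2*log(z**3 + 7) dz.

Let u = z**3 + 7, so du = (3*z**2) dz.
The integral becomes (1/3)·∫ log(u) du; integrate by parts with u′=log(u), dv′=du.

z**3*log(z**3 + 7)/3 - z**3/3 + 7*log(z**3 + 7)/3 + C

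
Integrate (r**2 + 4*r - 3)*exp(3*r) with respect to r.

(9*r**2 + 30*r - 37)*exp(3*r)/27 + C

Use integration by parts with u = r**2 + 4*r - 3, dv = exp(3*r) dr, so v = exp(3*r)/3.
Apply parts 2 times (tabular method): alternate signs, differentiate u down to 0, integrate dv up.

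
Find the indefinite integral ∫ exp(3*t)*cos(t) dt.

exp(3*t)*sin(t)/10 + 3*exp(3*t)*cos(t)/10 + C

Let I denote the integral. Integrate by parts with u = cos(t), dv = exp(3*t) dt, so v = exp(3*t)/3: I = exp(3*t)*cos(t)/3 + (1/3)·∫ exp(3*t)*sin(t) dt.
Apply parts again with u = sin(t), dv = exp(3*t) dt: ∫ exp(3*t)*sin(t) dt = exp(3*t)*sin(t)/3 − (1/3)·I. Substituting back brings back I: I = exp(3*t)*sin(t)/9 + exp(3*t)*cos(t)/3 − (1/9)·I.
Solving for I: (1 + 1/9)·I equals the remaining terms, so I = (9/10)·(exp(3*t)*sin(t)/9 + exp(3*t)*cos(t)/3).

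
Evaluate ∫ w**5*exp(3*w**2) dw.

Let u = w², du = 2w dw; rewrite as (1/2)∫ u^2·exp(3u) du.
Now integrate by parts 2 times.

(9*w**4 - 6*w**2 + 2)*exp(3*w**2)/54 + C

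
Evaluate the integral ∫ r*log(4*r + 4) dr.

r**2*log(4*r + 4)/2 - r**2/4 + r/2 - log(r + 1)/2 + C

Use integration by parts with u = log(4*r + 4), dv = r dr.
Then du = 4/(4*r + 4) dr and v = r**2/2.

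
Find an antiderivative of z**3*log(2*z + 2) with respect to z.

z**4*log(2*z + 2)/4 - z**4/16 + z**3/12 - z**2/8 + z/4 - log(z + 1)/4 + C

Use integration by parts with u = log(2*z + 2), dv = z**3 dz.
Then du = 2/(2*z + 2) dz and v = z**4/4.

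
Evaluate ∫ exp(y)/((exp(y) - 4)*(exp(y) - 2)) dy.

log(exp(y) - 4)/2 - log(exp(y) - 2)/2 + C

Let u = e^y, du = e^y dy.
The integral becomes ∫ du/((u-2)(u-4)); decompose into partial fractions.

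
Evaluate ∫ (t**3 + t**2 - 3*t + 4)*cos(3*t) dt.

t**3*sin(3*t)/3 + t**2*sin(3*t)/3 + t**2*cos(3*t)/3 - 11*t*sin(3*t)/9 + 2*t*cos(3*t)/9 + 34*sin(3*t)/27 - 11*cos(3*t)/27 + C

Use integration by parts with u = t**3 + t**2 - 3*t + 4, dv = cos(3*t) dt, so v = sin(3*t)/3.
Apply parts 3 times (tabular method): alternate signs, differentiate u down to 0, integrate dv up.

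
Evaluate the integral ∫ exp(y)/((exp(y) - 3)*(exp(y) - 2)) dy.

Let u = e^y, du = e^y dy.
The integral becomes ∫ du/((u-3)(u-2)); decompose into partial fractions.

log(exp(y) - 3) - log(exp(y) - 2) + C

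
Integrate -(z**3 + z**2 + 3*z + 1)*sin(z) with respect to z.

z**3*cos(z) - 3*z**2*sin(z) + z**2*cos(z) - 2*z*sin(z) - 3*z*cos(z) + 3*sin(z) - cos(z) + C

Use integration by parts with u = z**3 + z**2 + 3*z + 1, dv = -sin(z) dz, so v = cos(z).
Apply parts 3 times (tabular method): alternate signs, differentiate u down to 0, integrate dv up.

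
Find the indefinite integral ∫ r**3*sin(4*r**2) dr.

-r**2*cos(4*r**2)/8 + sin(4*r**2)/32 + C

Let u = r², du = 2r dr; rewrite as (1/2)∫ u^1·sin(4u) du.
Now integrate by parts 1 time.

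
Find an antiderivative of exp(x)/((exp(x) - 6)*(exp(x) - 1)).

log(exp(x) - 6)/5 - log(exp(x) - 1)/5 + C

Let u = e^x, du = e^x dx.
The integral becomes ∫ du/((u-6)(u-1)); decompose into partial fractions.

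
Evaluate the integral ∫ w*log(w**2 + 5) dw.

w**2*log(w**2 + 5)/2 - w**2/2 + 5*log(w**2 + 5)/2 + C

Let u = w**2 + 5, so du = (2*w) dw.
The integral becomes (1/2)·∫ log(u) du; integrate by parts with u′=log(u), dv′=du.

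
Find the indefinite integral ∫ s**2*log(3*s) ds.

s**3*(log(s) + log(3))/3 - s**3/9 + C

Use integration by parts with u = log(3*s), dv = s**2 ds.
Then du = 1/s ds and v = s**3/3.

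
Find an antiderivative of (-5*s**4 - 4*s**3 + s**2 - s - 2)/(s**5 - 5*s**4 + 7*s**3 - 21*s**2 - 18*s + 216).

Factor the denominator: (s - 4)*(s - 3)*(s + 2)*(s**2 + 9).
Partial-fraction decomposition: -(2161*s + 32169)/(5850*(s**2 + 9)) - 22/(195*(s + 2)) + 509/(90*(s - 3)) - 763/(75*(s - 4)).
Integrate each term; A/(s−a) gives A·log|s−a|; the (Bs+D)/(s²+p²) term gives a log and an atan.

-763*log(s - 4)/75 + 509*log(s - 3)/90 - 22*log(s + 2)/195 - 2161*log(s**2 + 9)/11700 - 10723*atan(s/3)/5850 + C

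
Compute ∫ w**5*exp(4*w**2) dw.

(8*w**4 - 4*w**2 + 1)*exp(4*w**2)/64 + C

Let u = w², du = 2w dw; rewrite as (1/2)∫ u^2·exp(4u) du.
Now integrate by parts 2 times.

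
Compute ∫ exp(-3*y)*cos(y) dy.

exp(-3*y)*sin(y)/10 - 3*exp(-3*y)*cos(y)/10 + C

Let I denote the integral. Integrate by parts with u = cos(y), dv = exp(-3*y) dy, so v = -exp(-3*y)/3: I = -exp(-3*y)*cos(y)/3 − (1/3)·∫ exp(-3*y)*sin(y) dy.
Apply parts again with u = sin(y), dv = exp(-3*y) dy: ∫ exp(-3*y)*sin(y) dy = -exp(-3*y)*sin(y)/3 + (1/3)·I. Substituting back brings back I: I = exp(-3*y)*sin(y)/9 - exp(-3*y)*cos(y)/3 − (1/9)·I.
Solving for I: (1 + 1/9)·I equals the remaining terms, so I = (9/10)·(exp(-3*y)*sin(y)/9 - exp(-3*y)*cos(y)/3).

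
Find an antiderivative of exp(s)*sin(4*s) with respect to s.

exp(s)*sin(4*s)/17 - 4*exp(s)*cos(4*s)/17 + C

Let I denote the integral. Integrate by parts with u = sin(4*s), dv = exp(s) ds, so v = exp(s): I = exp(s)*sin(4*s) − 4·∫ exp(s)*cos(4*s) ds.
Apply parts again with u = cos(4*s), dv = exp(s) ds: ∫ exp(s)*cos(4*s) ds = exp(s)*cos(4*s) + 4·I. Substituting back brings back I: I = exp(s)*sin(4*s) - 4*exp(s)*cos(4*s) − 16·I.
Solving for I: (1 + 16)·I equals the remaining terms, so I = (1/17)·(exp(s)*sin(4*s) - 4*exp(s)*cos(4*s)).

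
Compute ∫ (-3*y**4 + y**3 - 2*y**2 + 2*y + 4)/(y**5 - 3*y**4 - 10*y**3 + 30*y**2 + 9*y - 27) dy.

Factor the denominator: (y - 3)**2*(y - 1)*(y + 1)*(y + 3).
Partial-fraction decomposition: -145/(144*(y + 3)) + 1/(16*(y + 1)) + 1/(16*(y - 1)) - 305/(144*(y - 3)) - 14/(3*(y - 3)**2).
Integrate each term; A/(y−a) gives A·log|y−a|; A/(y−a)² gives −A/(y−a).

-305*log(y - 3)/144 - 145*log(y + 3)/144 + log(y**2 - 1)/16 + 14/(3*y - 9) + C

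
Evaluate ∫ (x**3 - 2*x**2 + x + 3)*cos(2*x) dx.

x**3*sin(2*x)/2 - x**2*sin(2*x) + 3*x**2*cos(2*x)/4 - x*sin(2*x)/4 - x*cos(2*x) + 2*sin(2*x) - cos(2*x)/8 + C

Use integration by parts with u = x**3 - 2*x**2 + x + 3, dv = cos(2*x) dx, so v = sin(2*x)/2.
Apply parts 3 times (tabular method): alternate signs, differentiate u down to 0, integrate dv up.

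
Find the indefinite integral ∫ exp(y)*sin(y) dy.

exp(y)*sin(y)/2 - exp(y)*cos(y)/2 + C

Let I denote the integral. Integrate by parts with u = sin(y), dv = exp(y) dy, so v = exp(y): I = exp(y)*sin(y) − ∫ exp(y)*cos(y) dy.
Apply parts again with u = cos(y), dv = exp(y) dy: ∫ exp(y)*cos(y) dy = exp(y)*cos(y) + I. Substituting back brings back I: I = exp(y)*sin(y) - exp(y)*cos(y) − I.
Solving for I: (1 + 1)·I equals the remaining terms, so I = (1/2)·(exp(y)*sin(y) - exp(y)*cos(y)).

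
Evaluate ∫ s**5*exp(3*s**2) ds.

Let u = s², du = 2s ds; rewrite as (1/2)∫ u^2·exp(3u) du.
Now integrate by parts 2 times.

(9*s**4 - 6*s**2 + 2)*exp(3*s**2)/54 + C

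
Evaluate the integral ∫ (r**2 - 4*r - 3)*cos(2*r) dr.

Use integration by parts with u = r**2 - 4*r - 3, dv = cos(2*r) dr, so v = sin(2*r)/2.
Apply parts 2 times (tabular method): alternate signs, differentiate u down to 0, integrate dv up.

r**2*sin(2*r)/2 - 2*r*sin(2*r) + r*cos(2*r)/2 - 7*sin(2*r)/4 - cos(2*r) + C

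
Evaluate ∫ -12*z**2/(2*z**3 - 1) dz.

Let u = 2*z**3 - 1, so du = (6*z**2) dz.
Rewriting, the integral becomes -2·∫ 1/u du = -2·log(u).
Substituting back, u = 2*z**3 - 1.

-2*log(2*z**3 - 1) + C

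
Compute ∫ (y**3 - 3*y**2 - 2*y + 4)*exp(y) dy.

Use integration by parts with u = y**3 - 3*y**2 - 2*y + 4, dv = exp(y) dy, so v = exp(y).
Apply parts 3 times (tabular method): alternate signs, differentiate u down to 0, integrate dv up.

(y**3 - 6*y**2 + 10*y - 6)*exp(y) + C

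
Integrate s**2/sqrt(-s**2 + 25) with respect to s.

Substitute s = 5·sin(θ), so ds = 5·cos(θ) dθ and the radical becomes sqrt(-s**2 + 25) = 5·cos(θ) by the Pythagorean identity.
Integrate the resulting trig expression in θ, then back-substitute θ = asin(s/5), sin(θ) = s/5, cos(θ) = sqrt(-s**2 + 25)/5 (absorbing any constant into C).

-s*sqrt(-s**2 + 25)/2 + 25*asin(s/5)/2 + C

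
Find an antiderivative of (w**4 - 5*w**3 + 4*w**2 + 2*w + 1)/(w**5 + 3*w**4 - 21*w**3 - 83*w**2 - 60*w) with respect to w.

Factor the denominator: w*(w - 5)*(w + 1)*(w + 3)*(w + 4).
Partial-fraction decomposition: 211/(36*(w + 4)) - 247/(48*(w + 3)) + 1/(4*(w + 1)) + 37/(720*(w - 5)) - 1/(60*w).
Integrate each term: A/(w−a) contributes A·log|w−a|.

-log(w)/60 + 37*log(w - 5)/720 + log(w + 1)/4 - 247*log(w + 3)/48 + 211*log(w + 4)/36 + C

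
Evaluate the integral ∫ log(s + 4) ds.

s*log(s + 4) - s + 4*log(s + 4) + C

Use integration by parts with u = log(s + 4), dv = ds.
Then du = 1/(s + 4) ds and v = s.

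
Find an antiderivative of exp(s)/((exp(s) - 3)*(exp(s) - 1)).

Let u = e^s, du = e^s ds.
The integral becomes ∫ du/((u-1)(u-3)); decompose into partial fractions.

log(exp(s) - 3)/2 - log(exp(s) - 1)/2 + C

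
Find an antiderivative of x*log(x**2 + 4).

Let u = x**2 + 4, so du = (2*x) dx.
The integral becomes (1/2)·∫ log(u) du; integrate by parts with u′=log(u), dv′=du.

x**2*log(x**2 + 4)/2 - x**2/2 + 2*log(x**2 + 4) + C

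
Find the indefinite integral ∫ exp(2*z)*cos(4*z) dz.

exp(2*z)*sin(4*z)/5 + exp(2*z)*cos(4*z)/10 + C

Let I denote the integral. Integrate by parts with u = cos(4*z), dv = exp(2*z) dz, so v = exp(2*z)/2: I = exp(2*z)*cos(4*z)/2 + 2·∫ exp(2*z)*sin(4*z) dz.
Apply parts again with u = sin(4*z), dv = exp(2*z) dz: ∫ exp(2*z)*sin(4*z) dz = exp(2*z)*sin(4*z)/2 − 2·I. Substituting back brings back I: I = exp(2*z)*sin(4*z) + exp(2*z)*cos(4*z)/2 − 4·I.
Solving for I: (1 + 4)·I equals the remaining terms, so I = (1/5)·(exp(2*z)*sin(4*z) + exp(2*z)*cos(4*z)/2).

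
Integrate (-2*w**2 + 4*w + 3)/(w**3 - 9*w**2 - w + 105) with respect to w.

Factor the denominator: (w - 7)*(w - 5)*(w + 3).
Partial-fraction decomposition: -27/(80*(w + 3)) + 27/(16*(w - 5)) - 67/(20*(w - 7)).
Integrate each term: A/(w−a) contributes A·log|w−a|.

-67*log(w - 7)/20 + 27*log(w - 5)/16 - 27*log(w + 3)/80 + C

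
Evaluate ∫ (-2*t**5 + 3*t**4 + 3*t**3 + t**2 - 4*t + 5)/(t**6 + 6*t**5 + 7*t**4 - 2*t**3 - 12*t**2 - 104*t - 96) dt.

log(t - 2)/80 - 2*log(t + 1)/15 + 337*log(t + 3)/65 - 887*log(t + 4)/120 + 341*log(t**2 + 4)/2080 + 431*atan(t/2)/1040 + C

Factor the denominator: (t - 2)*(t + 1)*(t + 3)*(t + 4)*(t**2 + 4).
Partial-fraction decomposition: (341*t + 862)/(1040*(t**2 + 4)) - 887/(120*(t + 4)) + 337/(65*(t + 3)) - 2/(15*(t + 1)) + 1/(80*(t - 2)).
Integrate each term; A/(t−a) gives A·log|t−a|; the (Bt+D)/(t²+p²) term gives a log and an atan.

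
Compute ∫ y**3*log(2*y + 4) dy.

Use integration by parts with u = log(2*y + 4), dv = y**3 dy.
Then du = 2/(2*y + 4) dy and v = y**4/4.

y**4*log(2*y + 4)/4 - y**4/16 + y**3/6 - y**2/2 + 2*y - 4*log(y + 2) + C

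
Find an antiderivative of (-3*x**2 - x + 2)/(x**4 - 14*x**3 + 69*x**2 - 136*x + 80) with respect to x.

-39*log(x - 5)/2 + 175*log(x - 4)/9 + log(x - 1)/18 - 50/(3*x - 12) + C

Factor the denominator: (x - 5)*(x - 4)**2*(x - 1).
Partial-fraction decomposition: 1/(18*(x - 1)) + 175/(9*(x - 4)) + 50/(3*(x - 4)**2) - 39/(2*(x - 5)).
Integrate each term; A/(x−a) gives A·log|x−a|; A/(x−a)² gives −A/(x−a).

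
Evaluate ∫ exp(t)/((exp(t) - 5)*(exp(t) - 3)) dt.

Let u = e^t, du = e^t dt.
The integral becomes ∫ du/((u-5)(u-3)); decompose into partial fractions.

log(exp(t) - 5)/2 - log(exp(t) - 3)/2 + C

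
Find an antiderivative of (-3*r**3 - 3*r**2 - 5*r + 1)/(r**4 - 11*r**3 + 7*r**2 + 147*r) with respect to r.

Factor the denominator: r*(r - 7)**2*(r + 3).
Partial-fraction decomposition: -7/(30*(r + 3)) - 1359/(490*(r - 7)) - 121/(7*(r - 7)**2) + 1/(147*r).
Integrate each term; A/(r−a) gives A·log|r−a|; A/(r−a)² gives −A/(r−a).

log(r)/147 - 1359*log(r - 7)/490 - 7*log(r + 3)/30 + 121/(7*r - 49) + C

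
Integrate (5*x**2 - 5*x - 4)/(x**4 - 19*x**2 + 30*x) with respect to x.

-2*log(x)/15 + 13*log(x - 3)/12 - 3*log(x - 2)/7 - 73*log(x + 5)/140 + C

Factor the denominator: x*(x - 3)*(x - 2)*(x + 5).
Partial-fraction decomposition: -73/(140*(x + 5)) - 3/(7*(x - 2)) + 13/(12*(x - 3)) - 2/(15*x).
Integrate each term: A/(x−a) contributes A·log|x−a|.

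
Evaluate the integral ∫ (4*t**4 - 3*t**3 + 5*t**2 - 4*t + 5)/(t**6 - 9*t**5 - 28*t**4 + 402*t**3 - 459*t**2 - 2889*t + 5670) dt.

8797*log(t - 7)/4160 - 2235*log(t - 5)/704 + 18349*log(t - 3)/15552 + 467*log(t + 3)/8640 - 6041*log(t + 6)/34749 - 281/(432*t - 1296) + C

Factor the denominator: (t - 7)*(t - 5)*(t - 3)**2*(t + 3)*(t + 6).
Partial-fraction decomposition: -6041/(34749*(t + 6)) + 467/(8640*(t + 3)) + 18349/(15552*(t - 3)) + 281/(432*(t - 3)**2) - 2235/(704*(t - 5)) + 8797/(4160*(t - 7)).
Integrate each term; A/(t−a) gives A·log|t−a|; A/(t−a)² gives −A/(t−a).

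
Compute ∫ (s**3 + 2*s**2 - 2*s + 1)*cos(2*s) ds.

s**3*sin(2*s)/2 + s**2*sin(2*s) + 3*s**2*cos(2*s)/4 - 7*s*sin(2*s)/4 + s*cos(2*s) - 7*cos(2*s)/8 + C

Use integration by parts with u = s**3 + 2*s**2 - 2*s + 1, dv = cos(2*s) ds, so v = sin(2*s)/2.
Apply parts 3 times (tabular method): alternate signs, differentiate u down to 0, integrate dv up.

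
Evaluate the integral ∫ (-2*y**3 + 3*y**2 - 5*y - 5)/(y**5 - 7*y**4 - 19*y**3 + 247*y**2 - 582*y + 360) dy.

Factor the denominator: (y - 5)*(y - 4)*(y - 3)*(y - 1)*(y + 6).
Partial-fraction decomposition: 113/(1386*(y + 6)) + 3/(56*(y - 1)) - 47/(36*(y - 3)) + 7/(2*(y - 4)) - 205/(88*(y - 5)).
Integrate each term: A/(y−a) contributes A·log|y−a|.

-205*log(y - 5)/88 + 7*log(y - 4)/2 - 47*log(y - 3)/36 + 3*log(y - 1)/56 + 113*log(y + 6)/1386 + C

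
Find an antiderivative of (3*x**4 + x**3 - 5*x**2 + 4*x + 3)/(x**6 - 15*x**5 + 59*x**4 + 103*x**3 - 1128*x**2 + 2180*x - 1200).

3951*log(x - 6)/200 - 37961*log(x - 5)/1944 - 47*log(x - 2)/216 + 3*log(x - 1)/200 - 611*log(x + 4)/24300 + 949/(54*x - 270) + C

Factor the denominator: (x - 6)*(x - 5)**2*(x - 2)*(x - 1)*(x + 4).
Partial-fraction decomposition: -611/(24300*(x + 4)) + 3/(200*(x - 1)) - 47/(216*(x - 2)) - 37961/(1944*(x - 5)) - 949/(54*(x - 5)**2) + 3951/(200*(x - 6)).
Integrate each term; A/(x−a) gives A·log|x−a|; A/(x−a)² gives −A/(x−a).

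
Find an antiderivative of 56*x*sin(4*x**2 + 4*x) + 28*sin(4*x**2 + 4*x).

Let u = 4*x**2 + 4*x, so du = (8*x + 4) dx.
Rewriting, the integral becomes 7·∫ sin(u) du = 7·-cos(u).
Substituting back, u = 4*x**2 + 4*x.

-7*cos(4*x**2 + 4*x) + C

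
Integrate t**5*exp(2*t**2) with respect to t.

Let u = t², du = 2t dt; rewrite as (1/2)∫ u^2·exp(2u) du.
Now integrate by parts 2 times.

(2*t**4 - 2*t**2 + 1)*exp(2*t**2)/8 + C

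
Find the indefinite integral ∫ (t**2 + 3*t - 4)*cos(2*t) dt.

Use integration by parts with u = t**2 + 3*t - 4, dv = cos(2*t) dt, so v = sin(2*t)/2.
Apply parts 2 times (tabular method): alternate signs, differentiate u down to 0, integrate dv up.

t**2*sin(2*t)/2 + 3*t*sin(2*t)/2 + t*cos(2*t)/2 - 9*sin(2*t)/4 + 3*cos(2*t)/4 + C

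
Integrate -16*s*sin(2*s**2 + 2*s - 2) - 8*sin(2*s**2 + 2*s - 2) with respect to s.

4*cos(2*s**2 + 2*s - 2) + C

Let u = 2*s**2 + 2*s - 2, so du = (4*s + 2) ds.
Rewriting, the integral becomes -4·∫ sin(u) du = -4·-cos(u).
Substituting back, u = 2*s**2 + 2*s - 2.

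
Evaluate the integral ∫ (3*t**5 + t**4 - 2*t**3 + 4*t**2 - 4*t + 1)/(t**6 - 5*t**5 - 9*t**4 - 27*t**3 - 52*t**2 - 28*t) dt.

-log(t)/28 + 52305*log(t - 7)/23744 + 269*log(t + 1)/1600 + 3523*log(t**2 + 4)/10600 + 693*atan(t/2)/2650 - 9/(40*t + 40) + C

Factor the denominator: t*(t - 7)*(t + 1)**2*(t**2 + 4).
Partial-fraction decomposition: (3523*t + 2772)/(5300*(t**2 + 4)) + 269/(1600*(t + 1)) + 9/(40*(t + 1)**2) + 52305/(23744*(t - 7)) - 1/(28*t).
Integrate each term; A/(t−a) gives A·log|t−a|; the (Bt+D)/(t²+p²) term gives a log and an atan.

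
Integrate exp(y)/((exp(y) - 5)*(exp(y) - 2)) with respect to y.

Let u = e^y, du = e^y dy.
The integral becomes ∫ du/((u-5)(u-2)); decompose into partial fractions.

log(exp(y) - 5)/3 - log(exp(y) - 2)/3 + C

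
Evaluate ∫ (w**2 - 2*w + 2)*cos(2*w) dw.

w**2*sin(2*w)/2 - w*sin(2*w) + w*cos(2*w)/2 + 3*sin(2*w)/4 - cos(2*w)/2 + C

Use integration by parts with u = w**2 - 2*w + 2, dv = cos(2*w) dw, so v = sin(2*w)/2.
Apply parts 2 times (tabular method): alternate signs, differentiate u down to 0, integrate dv up.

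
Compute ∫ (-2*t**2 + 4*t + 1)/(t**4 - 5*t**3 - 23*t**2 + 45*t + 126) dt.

Factor the denominator: (t - 7)*(t - 3)*(t + 2)*(t + 3).
Partial-fraction decomposition: 29/(60*(t + 3)) - 1/(3*(t + 2)) + 1/(24*(t - 3)) - 23/(120*(t - 7)).
Integrate each term: A/(t−a) contributes A·log|t−a|.

-23*log(t - 7)/120 + log(t - 3)/24 - log(t + 2)/3 + 29*log(t + 3)/60 + C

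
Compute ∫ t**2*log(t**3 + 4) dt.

t**3*log(t**3 + 4)/3 - t**3/3 + 4*log(t**3 + 4)/3 + C

Let u = t**3 + 4, so du = (3*t**2) dt.
The integral becomes (1/3)·∫ log(u) du; integrate by parts with u′=log(u), dv′=du.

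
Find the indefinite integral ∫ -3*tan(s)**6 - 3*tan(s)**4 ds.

Let u = tan(s), so du = (tan(s)**2 + 1) ds.
Rewriting, the integral becomes -3·∫ u^4 du = -3·u^5/5.
Substituting back, u = tan(s).

-3*tan(s)**5/5 + C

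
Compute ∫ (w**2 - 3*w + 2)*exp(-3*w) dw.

(-9*w**2 + 21*w - 11)*exp(-3*w)/27 + C

Use integration by parts with u = w**2 - 3*w + 2, dv = exp(-3*w) dw, so v = -exp(-3*w)/3.
Apply parts 2 times (tabular method): alternate signs, differentiate u down to 0, integrate dv up.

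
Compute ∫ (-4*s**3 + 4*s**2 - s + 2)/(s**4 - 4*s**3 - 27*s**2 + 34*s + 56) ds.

Factor the denominator: (s - 7)*(s - 2)*(s + 1)*(s + 4).
Partial-fraction decomposition: -163/(99*(s + 4)) + 11/(72*(s + 1)) + 8/(45*(s - 2)) - 1181/(440*(s - 7)).
Integrate each term: A/(s−a) contributes A·log|s−a|.

-1181*log(s - 7)/440 + 8*log(s - 2)/45 + 11*log(s + 1)/72 - 163*log(s + 4)/99 + C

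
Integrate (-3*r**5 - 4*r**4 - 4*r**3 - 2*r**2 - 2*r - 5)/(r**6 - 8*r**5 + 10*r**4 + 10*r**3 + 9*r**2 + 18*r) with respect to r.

-5*log(r)/18 - 29465*log(r - 6)/4662 + 119*log(r - 3)/36 + log(r + 1)/28 + 19*log(r**2 + 1)/148 + 3*atan(r)/74 + C

Factor the denominator: r*(r - 6)*(r - 3)*(r + 1)*(r**2 + 1).
Partial-fraction decomposition: (19*r + 3)/(74*(r**2 + 1)) + 1/(28*(r + 1)) + 119/(36*(r - 3)) - 29465/(4662*(r - 6)) - 5/(18*r).
Integrate each term; A/(r−a) gives A·log|r−a|; the (Br+D)/(r²+p²) term gives a log and an atan.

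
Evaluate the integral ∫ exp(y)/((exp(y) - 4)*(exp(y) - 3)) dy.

log(exp(y) - 4) - log(exp(y) - 3) + C

Let u = e^y, du = e^y dy.
The integral becomes ∫ du/((u-3)(u-4)); decompose into partial fractions.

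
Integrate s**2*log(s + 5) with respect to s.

Use integration by parts with u = log(s + 5), dv = s**2 ds.
Then du = 1/(s + 5) ds and v = s**3/3.

s**3*log(s + 5)/3 - s**3/9 + 5*s**2/6 - 25*s/3 + 125*log(s + 5)/3 + C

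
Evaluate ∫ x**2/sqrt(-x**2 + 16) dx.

-x*sqrt(-x**2 + 16)/2 + 8*asin(x/4) + C

Substitute x = 4·sin(θ), so dx = 4·cos(θ) dθ and the radical becomes sqrt(-x**2 + 16) = 4·cos(θ) by the Pythagorean identity.
Integrate the resulting trig expression in θ, then back-substitute θ = asin(x/4), sin(θ) = x/4, cos(θ) = sqrt(-x**2 + 16)/4 (absorbing any constant into C).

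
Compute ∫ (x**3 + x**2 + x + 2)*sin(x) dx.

Use integration by parts with u = x**3 + x**2 + x + 2, dv = sin(x) dx, so v = -cos(x).
Apply parts 3 times (tabular method): alternate signs, differentiate u down to 0, integrate dv up.

-x**3*cos(x) + 3*x**2*sin(x) - x**2*cos(x) + 2*x*sin(x) + 5*x*cos(x) - 5*sin(x) + C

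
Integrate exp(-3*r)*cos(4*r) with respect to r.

Let I denote the integral. Integrate by parts with u = cos(4*r), dv = exp(-3*r) dr, so v = -exp(-3*r)/3: I = -exp(-3*r)*cos(4*r)/3 − (4/3)·∫ exp(-3*r)*sin(4*r) dr.
Apply parts again with u = sin(4*r), dv = exp(-3*r) dr: ∫ exp(-3*r)*sin(4*r) dr = -exp(-3*r)*sin(4*r)/3 + (4/3)·I. Substituting back brings back I: I = 4*exp(-3*r)*sin(4*r)/9 - exp(-3*r)*cos(4*r)/3 − (16/9)·I.
Solving for I: (1 + 16/9)·I equals the remaining terms, so I = (9/25)·(4*exp(-3*r)*sin(4*r)/9 - exp(-3*r)*cos(4*r)/3).

4*exp(-3*r)*sin(4*r)/25 - 3*exp(-3*r)*cos(4*r)/25 + C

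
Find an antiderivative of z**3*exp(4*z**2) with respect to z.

(4*z**2 - 1)*exp(4*z**2)/32 + C

Let u = z², du = 2z dz; rewrite as (1/2)∫ u^1·exp(4u) du.
Now integrate by parts 1 time.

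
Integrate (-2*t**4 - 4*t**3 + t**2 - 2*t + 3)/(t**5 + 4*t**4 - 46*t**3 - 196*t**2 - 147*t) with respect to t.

Factor the denominator: t*(t - 7)*(t + 1)*(t + 3)*(t + 7).
Partial-fraction decomposition: -841/(588*(t + 7)) + 3/(20*(t + 3)) + 1/(12*(t + 1)) - 767/(980*(t - 7)) - 1/(49*t).
Integrate each term: A/(t−a) contributes A·log|t−a|.

-log(t)/49 - 767*log(t - 7)/980 + log(t + 1)/12 + 3*log(t + 3)/20 - 841*log(t + 7)/588 + C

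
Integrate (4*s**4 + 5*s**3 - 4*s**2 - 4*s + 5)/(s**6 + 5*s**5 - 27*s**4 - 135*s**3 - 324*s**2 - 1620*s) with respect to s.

Factor the denominator: s*(s - 6)*(s + 5)*(s + 6)*(s**2 + 9).
Partial-fraction decomposition: (692*s + 2745)/(6885*(s**2 + 9)) - 3989/(3240*(s + 6)) + 180/(187*(s + 5)) + 6101/(35640*(s - 6)) - 1/(324*s).
Integrate each term; A/(s−a) gives A·log|s−a|; the (Bs+D)/(s²+p²) term gives a log and an atan.

-log(s)/324 + 6101*log(s - 6)/35640 + 180*log(s + 5)/187 - 3989*log(s + 6)/3240 + 346*log(s**2 + 9)/6885 + 61*atan(s/3)/459 + C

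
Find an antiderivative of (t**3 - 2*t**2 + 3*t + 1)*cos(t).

t**3*sin(t) - 2*t**2*sin(t) + 3*t**2*cos(t) - 3*t*sin(t) - 4*t*cos(t) + 5*sin(t) - 3*cos(t) + C

Use integration by parts with u = t**3 - 2*t**2 + 3*t + 1, dv = cos(t) dt, so v = sin(t).
Apply parts 3 times (tabular method): alternate signs, differentiate u down to 0, integrate dv up.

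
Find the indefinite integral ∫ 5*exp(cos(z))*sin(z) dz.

-5*exp(cos(z)) + C

Let u = cos(z), so du = (-sin(z)) dz.
Rewriting, the integral becomes -5·∫ e^u du = -5·e^u.
Substituting back, u = cos(z).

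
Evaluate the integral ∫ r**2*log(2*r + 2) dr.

Use integration by parts with u = log(2*r + 2), dv = r**2 dr.
Then du = 2/(2*r + 2) dr and v = r**3/3.

r**3*log(2*r + 2)/3 - r**3/9 + r**2/6 - r/3 + log(r + 1)/3 + C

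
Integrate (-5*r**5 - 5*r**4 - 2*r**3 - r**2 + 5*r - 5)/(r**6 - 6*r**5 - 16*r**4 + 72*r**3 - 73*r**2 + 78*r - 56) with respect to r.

Factor the denominator: (r - 7)*(r - 2)*(r - 1)*(r + 4)*(r**2 + 1).
Partial-fraction decomposition: (4*r + 3)/(50*(r**2 + 1)) - 7/(10*(r + 4)) - 13/(60*(r - 1)) + 17/(10*(r - 2)) - 1759/(300*(r - 7)).
Integrate each term; A/(r−a) gives A·log|r−a|; the (Br+D)/(r²+p²) term gives a log and an atan.

-1759*log(r - 7)/300 + 17*log(r - 2)/10 - 13*log(r - 1)/60 - 7*log(r + 4)/10 + log(r**2 + 1)/25 + 3*atan(r)/50 + C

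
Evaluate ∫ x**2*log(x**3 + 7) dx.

Let u = x**3 + 7, so du = (3*x**2) dx.
The integral becomes (1/3)·∫ log(u) du; integrate by parts with u′=log(u), dv′=du.

x**3*log(x**3 + 7)/3 - x**3/3 + 7*log(x**3 + 7)/3 + C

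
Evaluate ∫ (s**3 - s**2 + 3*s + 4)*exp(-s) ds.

Use integration by parts with u = s**3 - s**2 + 3*s + 4, dv = exp(-s) ds, so v = -exp(-s).
Apply parts 3 times (tabular method): alternate signs, differentiate u down to 0, integrate dv up.

(-s**3 - 2*s**2 - 7*s - 11)*exp(-s) + C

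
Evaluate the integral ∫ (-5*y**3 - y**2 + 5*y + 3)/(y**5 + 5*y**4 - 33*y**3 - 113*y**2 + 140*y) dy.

3*log(y)/140 - 311*log(y - 5)/1080 - log(y - 1)/80 - 287*log(y + 4)/540 + 817*log(y + 7)/1008 + C

Factor the denominator: y*(y - 5)*(y - 1)*(y + 4)*(y + 7).
Partial-fraction decomposition: 817/(1008*(y + 7)) - 287/(540*(y + 4)) - 1/(80*(y - 1)) - 311/(1080*(y - 5)) + 3/(140*y).
Integrate each term: A/(y−a) contributes A·log|y−a|.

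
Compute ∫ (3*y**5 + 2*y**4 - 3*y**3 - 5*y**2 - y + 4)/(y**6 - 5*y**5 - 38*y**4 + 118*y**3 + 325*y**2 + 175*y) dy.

Factor the denominator: y*(y - 7)*(y - 5)*(y + 1)**2*(y + 5).
Partial-fraction decomposition: 1311/(1600*(y + 5)) - 109/(2304*(y + 1)) - 1/(96*(y + 1)**2) - 2531/(900*(y - 5)) + 8991/(1792*(y - 7)) + 4/(175*y).
Integrate each term; A/(y−a) gives A·log|y−a|; A/(y−a)² gives −A/(y−a).

4*log(y)/175 + 8991*log(y - 7)/1792 - 2531*log(y - 5)/900 - 109*log(y + 1)/2304 + 1311*log(y + 5)/1600 + 1/(96*y + 96) + C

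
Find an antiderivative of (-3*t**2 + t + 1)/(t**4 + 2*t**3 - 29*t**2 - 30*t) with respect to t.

Factor the denominator: t*(t - 5)*(t + 1)*(t + 6).
Partial-fraction decomposition: 113/(330*(t + 6)) - 1/(10*(t + 1)) - 23/(110*(t - 5)) - 1/(30*t).
Integrate each term: A/(t−a) contributes A·log|t−a|.

-log(t)/30 - 23*log(t - 5)/110 - log(t + 1)/10 + 113*log(t + 6)/330 + C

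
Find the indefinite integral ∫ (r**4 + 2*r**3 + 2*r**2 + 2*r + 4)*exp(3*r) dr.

Use integration by parts with u = r**4 + 2*r**3 + 2*r**2 + 2*r + 4, dv = exp(3*r) dr, so v = exp(3*r)/3.
Apply parts 4 times (tabular method): alternate signs, differentiate u down to 0, integrate dv up.

(27*r**4 + 18*r**3 + 36*r**2 + 30*r + 98)*exp(3*r)/81 + C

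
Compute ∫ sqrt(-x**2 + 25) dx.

x*sqrt(-x**2 + 25)/2 + 25*asin(x/5)/2 + C

Substitute x = 5·sin(θ), so dx = 5·cos(θ) dθ and the radical becomes sqrt(-x**2 + 25) = 5·cos(θ) by the Pythagorean identity.
Integrate the resulting trig expression in θ, then back-substitute θ = asin(x/5), sin(θ) = x/5, cos(θ) = sqrt(-x**2 + 25)/5 (absorbing any constant into C).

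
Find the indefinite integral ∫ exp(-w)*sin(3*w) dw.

-exp(-w)*sin(3*w)/10 - 3*exp(-w)*cos(3*w)/10 + C

Let I denote the integral. Integrate by parts with u = sin(3*w), dv = exp(-w) dw, so v = -exp(-w): I = -exp(-w)*sin(3*w) + 3·∫ exp(-w)*cos(3*w) dw.
Apply parts again with u = cos(3*w), dv = exp(-w) dw: ∫ exp(-w)*cos(3*w) dw = -exp(-w)*cos(3*w) − 3·I. Substituting back brings back I: I = -exp(-w)*sin(3*w) - 3*exp(-w)*cos(3*w) − 9·I.
Solving for I: (1 + 9)·I equals the remaining terms, so I = (1/10)·(-exp(-w)*sin(3*w) - 3*exp(-w)*cos(3*w)).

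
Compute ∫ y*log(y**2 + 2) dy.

y**2*log(y**2 + 2)/2 - y**2/2 + log(y**2 + 2) + C

Let u = y**2 + 2, so du = (2*y) dy.
The integral becomes (1/2)·∫ log(u) du; integrate by parts with u′=log(u), dv′=du.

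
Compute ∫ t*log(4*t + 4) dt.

t**2*log(4*t + 4)/2 - t**2/4 + t/2 - log(t + 1)/2 + C

Use integration by parts with u = log(4*t + 4), dv = t dt.
Then du = 4/(4*t + 4) dt and v = t**2/2.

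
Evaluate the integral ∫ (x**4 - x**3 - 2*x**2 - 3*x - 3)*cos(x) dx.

x**4*sin(x) - x**3*sin(x) + 4*x**3*cos(x) - 14*x**2*sin(x) - 3*x**2*cos(x) + 3*x*sin(x) - 28*x*cos(x) + 25*sin(x) + 3*cos(x) + C

Use integration by parts with u = x**4 - x**3 - 2*x**2 - 3*x - 3, dv = cos(x) dx, so v = sin(x).
Apply parts 4 times (tabular method): alternate signs, differentiate u down to 0, integrate dv up.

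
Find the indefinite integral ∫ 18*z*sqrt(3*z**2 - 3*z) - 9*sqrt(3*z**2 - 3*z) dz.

2*(3*z**2 - 3*z)**(3/2) + C

Let u = 3*z**2 - 3*z, so du = (6*z - 3) dz.
Rewriting, the integral becomes 3·∫ √u du = 3·(2/3)u^(3/2).
Substituting back, u = 3*z**2 - 3*z.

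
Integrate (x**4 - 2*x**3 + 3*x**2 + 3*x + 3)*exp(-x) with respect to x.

(-x**4 - 2*x**3 - 9*x**2 - 21*x - 24)*exp(-x) + C

Use integration by parts with u = x**4 - 2*x**3 + 3*x**2 + 3*x + 3, dv = exp(-x) dx, so v = -exp(-x).
Apply parts 4 times (tabular method): alternate signs, differentiate u down to 0, integrate dv up.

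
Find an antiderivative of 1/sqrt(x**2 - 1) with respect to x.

log(x + sqrt(x**2 - 1)) + C

Substitute x = sec(θ), so dx = sec(θ)*tan(θ) dθ and the radical becomes sqrt(x**2 - 1) = tan(θ) by the Pythagorean identity.
Integrate the resulting trig expression in θ, then back-substitute sec(θ) = x, tan(θ) = sqrt(x**2 - 1) (absorbing any constant into C).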